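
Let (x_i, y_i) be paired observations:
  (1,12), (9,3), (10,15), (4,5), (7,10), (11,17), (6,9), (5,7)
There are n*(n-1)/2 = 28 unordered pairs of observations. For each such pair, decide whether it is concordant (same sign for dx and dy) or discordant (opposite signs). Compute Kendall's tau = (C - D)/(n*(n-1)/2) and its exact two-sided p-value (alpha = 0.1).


Step 1: Enumerate the 28 unordered pairs (i,j) with i<j and classify each by sign(x_j-x_i) * sign(y_j-y_i).
  (1,2):dx=+8,dy=-9->D; (1,3):dx=+9,dy=+3->C; (1,4):dx=+3,dy=-7->D; (1,5):dx=+6,dy=-2->D
  (1,6):dx=+10,dy=+5->C; (1,7):dx=+5,dy=-3->D; (1,8):dx=+4,dy=-5->D; (2,3):dx=+1,dy=+12->C
  (2,4):dx=-5,dy=+2->D; (2,5):dx=-2,dy=+7->D; (2,6):dx=+2,dy=+14->C; (2,7):dx=-3,dy=+6->D
  (2,8):dx=-4,dy=+4->D; (3,4):dx=-6,dy=-10->C; (3,5):dx=-3,dy=-5->C; (3,6):dx=+1,dy=+2->C
  (3,7):dx=-4,dy=-6->C; (3,8):dx=-5,dy=-8->C; (4,5):dx=+3,dy=+5->C; (4,6):dx=+7,dy=+12->C
  (4,7):dx=+2,dy=+4->C; (4,8):dx=+1,dy=+2->C; (5,6):dx=+4,dy=+7->C; (5,7):dx=-1,dy=-1->C
  (5,8):dx=-2,dy=-3->C; (6,7):dx=-5,dy=-8->C; (6,8):dx=-6,dy=-10->C; (7,8):dx=-1,dy=-2->C
Step 2: C = 19, D = 9, total pairs = 28.
Step 3: tau = (C - D)/(n(n-1)/2) = (19 - 9)/28 = 0.357143.
Step 4: Exact two-sided p-value (enumerate n! = 40320 permutations of y under H0): p = 0.275099.
Step 5: alpha = 0.1. fail to reject H0.

tau_b = 0.3571 (C=19, D=9), p = 0.275099, fail to reject H0.


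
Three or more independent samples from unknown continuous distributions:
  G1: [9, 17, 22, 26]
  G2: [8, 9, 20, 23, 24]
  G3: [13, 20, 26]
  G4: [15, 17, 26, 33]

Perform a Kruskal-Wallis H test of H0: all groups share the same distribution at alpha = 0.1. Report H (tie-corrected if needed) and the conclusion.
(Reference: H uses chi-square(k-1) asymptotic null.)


Step 1: Combine all N = 16 observations and assign midranks.
sorted (value, group, rank): (8,G2,1), (9,G1,2.5), (9,G2,2.5), (13,G3,4), (15,G4,5), (17,G1,6.5), (17,G4,6.5), (20,G2,8.5), (20,G3,8.5), (22,G1,10), (23,G2,11), (24,G2,12), (26,G1,14), (26,G3,14), (26,G4,14), (33,G4,16)
Step 2: Sum ranks within each group.
R_1 = 33 (n_1 = 4)
R_2 = 35 (n_2 = 5)
R_3 = 26.5 (n_3 = 3)
R_4 = 41.5 (n_4 = 4)
Step 3: H = 12/(N(N+1)) * sum(R_i^2/n_i) - 3(N+1)
     = 12/(16*17) * (33^2/4 + 35^2/5 + 26.5^2/3 + 41.5^2/4) - 3*17
     = 0.044118 * 1181.9 - 51
     = 1.142463.
Step 4: Ties present; correction factor C = 1 - 42/(16^3 - 16) = 0.989706. Corrected H = 1.142463 / 0.989706 = 1.154346.
Step 5: Under H0, H ~ chi^2(3); p-value = 0.763973.
Step 6: alpha = 0.1. fail to reject H0.

H = 1.1543, df = 3, p = 0.763973, fail to reject H0.


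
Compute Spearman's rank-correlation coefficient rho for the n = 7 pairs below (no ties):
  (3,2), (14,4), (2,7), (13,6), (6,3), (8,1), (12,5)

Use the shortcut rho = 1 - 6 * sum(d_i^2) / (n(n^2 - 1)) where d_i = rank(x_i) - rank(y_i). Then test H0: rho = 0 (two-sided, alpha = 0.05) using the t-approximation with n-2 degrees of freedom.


Step 1: Rank x and y separately (midranks; no ties here).
rank(x): 3->2, 14->7, 2->1, 13->6, 6->3, 8->4, 12->5
rank(y): 2->2, 4->4, 7->7, 6->6, 3->3, 1->1, 5->5
Step 2: d_i = R_x(i) - R_y(i); compute d_i^2.
  (2-2)^2=0, (7-4)^2=9, (1-7)^2=36, (6-6)^2=0, (3-3)^2=0, (4-1)^2=9, (5-5)^2=0
sum(d^2) = 54.
Step 3: rho = 1 - 6*54 / (7*(7^2 - 1)) = 1 - 324/336 = 0.035714.
Step 4: Under H0, t = rho * sqrt((n-2)/(1-rho^2)) = 0.0799 ~ t(5).
Step 5: Two-sided p-value from the t-distribution with 5 df = 0.939408.
Step 6: alpha = 0.05. fail to reject H0.

rho = 0.0357, p = 0.939408, fail to reject H0 at alpha = 0.05.


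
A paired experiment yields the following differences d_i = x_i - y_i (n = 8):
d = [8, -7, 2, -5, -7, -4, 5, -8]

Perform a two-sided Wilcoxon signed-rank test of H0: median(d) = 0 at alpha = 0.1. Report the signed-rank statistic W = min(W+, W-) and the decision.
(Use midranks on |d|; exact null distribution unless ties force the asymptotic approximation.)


Step 1: Drop any zero differences (none here) and take |d_i|.
|d| = [8, 7, 2, 5, 7, 4, 5, 8]
Step 2: Midrank |d_i| (ties get averaged ranks).
ranks: |8|->7.5, |7|->5.5, |2|->1, |5|->3.5, |7|->5.5, |4|->2, |5|->3.5, |8|->7.5
Step 3: Attach original signs; sum ranks with positive sign and with negative sign.
W+ = 7.5 + 1 + 3.5 = 12
W- = 5.5 + 3.5 + 5.5 + 2 + 7.5 = 24
(Check: W+ + W- = 36 should equal n(n+1)/2 = 36.)
Step 4: Test statistic W = min(W+, W-) = 12.
Step 5: Ties in |d|, so use the tie-corrected normal approximation.
        E[W] = n(n+1)/4 = 8*9/4 = 18.
        Tie groups: |d|=5 (t=2), |d|=7 (t=2), |d|=8 (t=2); sum(t^3 - t) = 18.
        Var[W] = n(n+1)(2n+1)/24 - sum(t^3-t)/48 = 1224/24 - 18/48 = 50.625.
        z = (W - E[W]) / sqrt(Var[W]) = (12 - 18) / 7.1151 = -0.8433.
        Two-sided p = 2*Phi(z) = 0.399075.
Step 6: alpha = 0.1. fail to reject H0.

W+ = 12, W- = 24, W = min = 12, p = 0.399075, fail to reject H0.


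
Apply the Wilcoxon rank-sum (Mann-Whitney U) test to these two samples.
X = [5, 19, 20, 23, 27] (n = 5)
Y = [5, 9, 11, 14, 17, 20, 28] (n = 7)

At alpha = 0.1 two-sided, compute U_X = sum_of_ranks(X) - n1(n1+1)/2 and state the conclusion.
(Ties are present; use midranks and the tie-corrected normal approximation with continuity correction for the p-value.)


Step 1: Combine and sort all 12 observations; assign midranks.
sorted (value, group): (5,X), (5,Y), (9,Y), (11,Y), (14,Y), (17,Y), (19,X), (20,X), (20,Y), (23,X), (27,X), (28,Y)
ranks: 5->1.5, 5->1.5, 9->3, 11->4, 14->5, 17->6, 19->7, 20->8.5, 20->8.5, 23->10, 27->11, 28->12
Step 2: Rank sum for X: R1 = 1.5 + 7 + 8.5 + 10 + 11 = 38.
Step 3: U_X = R1 - n1(n1+1)/2 = 38 - 5*6/2 = 38 - 15 = 23.
       U_Y = n1*n2 - U_X = 35 - 23 = 12.
Step 4: Ties are present, so use the tie-corrected normal approximation (with continuity correction) for the p-value.
Step 5: p-value = 0.415157; compare to alpha = 0.1. fail to reject H0.

U_X = 23, p = 0.415157, fail to reject H0 at alpha = 0.1.


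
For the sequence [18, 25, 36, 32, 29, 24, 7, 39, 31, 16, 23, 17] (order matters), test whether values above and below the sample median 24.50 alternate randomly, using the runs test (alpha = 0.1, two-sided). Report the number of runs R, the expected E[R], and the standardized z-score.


Step 1: Compute median = 24.50; label A = above, B = below.
Labels in order: BAAAABBAABBB  (n_A = 6, n_B = 6)
Step 2: Count runs R = 5.
Step 3: Under H0 (random ordering), E[R] = 2*n_A*n_B/(n_A+n_B) + 1 = 2*6*6/12 + 1 = 7.0000.
        Var[R] = 2*n_A*n_B*(2*n_A*n_B - n_A - n_B) / ((n_A+n_B)^2 * (n_A+n_B-1)) = 4320/1584 = 2.7273.
        SD[R] = 1.6514.
Step 4: Continuity-corrected z = (R + 0.5 - E[R]) / SD[R] = (5 + 0.5 - 7.0000) / 1.6514 = -0.9083.
Step 5: Two-sided p-value via normal approximation = 2*(1 - Phi(|z|)) = 0.363722.
Step 6: alpha = 0.1. fail to reject H0.

R = 5, z = -0.9083, p = 0.363722, fail to reject H0.


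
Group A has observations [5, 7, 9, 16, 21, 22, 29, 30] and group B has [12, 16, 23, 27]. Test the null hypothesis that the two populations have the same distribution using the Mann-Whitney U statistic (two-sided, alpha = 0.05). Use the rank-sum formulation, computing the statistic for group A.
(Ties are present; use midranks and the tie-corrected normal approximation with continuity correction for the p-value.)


Step 1: Combine and sort all 12 observations; assign midranks.
sorted (value, group): (5,X), (7,X), (9,X), (12,Y), (16,X), (16,Y), (21,X), (22,X), (23,Y), (27,Y), (29,X), (30,X)
ranks: 5->1, 7->2, 9->3, 12->4, 16->5.5, 16->5.5, 21->7, 22->8, 23->9, 27->10, 29->11, 30->12
Step 2: Rank sum for X: R1 = 1 + 2 + 3 + 5.5 + 7 + 8 + 11 + 12 = 49.5.
Step 3: U_X = R1 - n1(n1+1)/2 = 49.5 - 8*9/2 = 49.5 - 36 = 13.5.
       U_Y = n1*n2 - U_X = 32 - 13.5 = 18.5.
Step 4: Ties are present, so use the tie-corrected normal approximation (with continuity correction) for the p-value.
Step 5: p-value = 0.733647; compare to alpha = 0.05. fail to reject H0.

U_X = 13.5, p = 0.733647, fail to reject H0 at alpha = 0.05.


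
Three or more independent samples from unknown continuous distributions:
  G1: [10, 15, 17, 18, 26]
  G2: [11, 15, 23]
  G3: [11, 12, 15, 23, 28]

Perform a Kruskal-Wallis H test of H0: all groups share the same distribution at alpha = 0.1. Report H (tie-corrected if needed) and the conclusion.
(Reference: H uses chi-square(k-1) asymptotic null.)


Step 1: Combine all N = 13 observations and assign midranks.
sorted (value, group, rank): (10,G1,1), (11,G2,2.5), (11,G3,2.5), (12,G3,4), (15,G1,6), (15,G2,6), (15,G3,6), (17,G1,8), (18,G1,9), (23,G2,10.5), (23,G3,10.5), (26,G1,12), (28,G3,13)
Step 2: Sum ranks within each group.
R_1 = 36 (n_1 = 5)
R_2 = 19 (n_2 = 3)
R_3 = 36 (n_3 = 5)
Step 3: H = 12/(N(N+1)) * sum(R_i^2/n_i) - 3(N+1)
     = 12/(13*14) * (36^2/5 + 19^2/3 + 36^2/5) - 3*14
     = 0.065934 * 638.733 - 42
     = 0.114286.
Step 4: Ties present; correction factor C = 1 - 36/(13^3 - 13) = 0.983516. Corrected H = 0.114286 / 0.983516 = 0.116201.
Step 5: Under H0, H ~ chi^2(2); p-value = 0.943555.
Step 6: alpha = 0.1. fail to reject H0.

H = 0.1162, df = 2, p = 0.943555, fail to reject H0.


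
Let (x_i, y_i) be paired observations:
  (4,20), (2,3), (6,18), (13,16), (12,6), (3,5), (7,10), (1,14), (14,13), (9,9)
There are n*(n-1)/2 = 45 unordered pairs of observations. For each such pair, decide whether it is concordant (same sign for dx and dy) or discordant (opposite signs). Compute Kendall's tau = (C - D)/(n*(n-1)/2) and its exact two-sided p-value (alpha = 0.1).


Step 1: Enumerate the 45 unordered pairs (i,j) with i<j and classify each by sign(x_j-x_i) * sign(y_j-y_i).
  (1,2):dx=-2,dy=-17->C; (1,3):dx=+2,dy=-2->D; (1,4):dx=+9,dy=-4->D; (1,5):dx=+8,dy=-14->D
  (1,6):dx=-1,dy=-15->C; (1,7):dx=+3,dy=-10->D; (1,8):dx=-3,dy=-6->C; (1,9):dx=+10,dy=-7->D
  (1,10):dx=+5,dy=-11->D; (2,3):dx=+4,dy=+15->C; (2,4):dx=+11,dy=+13->C; (2,5):dx=+10,dy=+3->C
  (2,6):dx=+1,dy=+2->C; (2,7):dx=+5,dy=+7->C; (2,8):dx=-1,dy=+11->D; (2,9):dx=+12,dy=+10->C
  (2,10):dx=+7,dy=+6->C; (3,4):dx=+7,dy=-2->D; (3,5):dx=+6,dy=-12->D; (3,6):dx=-3,dy=-13->C
  (3,7):dx=+1,dy=-8->D; (3,8):dx=-5,dy=-4->C; (3,9):dx=+8,dy=-5->D; (3,10):dx=+3,dy=-9->D
  (4,5):dx=-1,dy=-10->C; (4,6):dx=-10,dy=-11->C; (4,7):dx=-6,dy=-6->C; (4,8):dx=-12,dy=-2->C
  (4,9):dx=+1,dy=-3->D; (4,10):dx=-4,dy=-7->C; (5,6):dx=-9,dy=-1->C; (5,7):dx=-5,dy=+4->D
  (5,8):dx=-11,dy=+8->D; (5,9):dx=+2,dy=+7->C; (5,10):dx=-3,dy=+3->D; (6,7):dx=+4,dy=+5->C
  (6,8):dx=-2,dy=+9->D; (6,9):dx=+11,dy=+8->C; (6,10):dx=+6,dy=+4->C; (7,8):dx=-6,dy=+4->D
  (7,9):dx=+7,dy=+3->C; (7,10):dx=+2,dy=-1->D; (8,9):dx=+13,dy=-1->D; (8,10):dx=+8,dy=-5->D
  (9,10):dx=-5,dy=-4->C
Step 2: C = 24, D = 21, total pairs = 45.
Step 3: tau = (C - D)/(n(n-1)/2) = (24 - 21)/45 = 0.066667.
Step 4: Exact two-sided p-value (enumerate n! = 3628800 permutations of y under H0): p = 0.861801.
Step 5: alpha = 0.1. fail to reject H0.

tau_b = 0.0667 (C=24, D=21), p = 0.861801, fail to reject H0.


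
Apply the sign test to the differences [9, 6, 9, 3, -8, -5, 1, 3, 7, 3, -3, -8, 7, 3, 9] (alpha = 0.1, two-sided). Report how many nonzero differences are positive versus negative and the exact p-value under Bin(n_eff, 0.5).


Step 1: Discard zero differences. Original n = 15; n_eff = number of nonzero differences = 15.
Nonzero differences (with sign): +9, +6, +9, +3, -8, -5, +1, +3, +7, +3, -3, -8, +7, +3, +9
Step 2: Count signs: positive = 11, negative = 4.
Step 3: Under H0: P(positive) = 0.5, so the number of positives S ~ Bin(15, 0.5).
Step 4: Two-sided exact p-value = sum of Bin(15,0.5) probabilities at or below the observed probability = 0.118469.
Step 5: alpha = 0.1. fail to reject H0.

n_eff = 15, pos = 11, neg = 4, p = 0.118469, fail to reject H0.


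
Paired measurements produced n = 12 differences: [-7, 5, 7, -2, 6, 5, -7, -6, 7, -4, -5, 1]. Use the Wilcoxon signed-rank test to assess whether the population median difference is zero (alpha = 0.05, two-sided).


Step 1: Drop any zero differences (none here) and take |d_i|.
|d| = [7, 5, 7, 2, 6, 5, 7, 6, 7, 4, 5, 1]
Step 2: Midrank |d_i| (ties get averaged ranks).
ranks: |7|->10.5, |5|->5, |7|->10.5, |2|->2, |6|->7.5, |5|->5, |7|->10.5, |6|->7.5, |7|->10.5, |4|->3, |5|->5, |1|->1
Step 3: Attach original signs; sum ranks with positive sign and with negative sign.
W+ = 5 + 10.5 + 7.5 + 5 + 10.5 + 1 = 39.5
W- = 10.5 + 2 + 10.5 + 7.5 + 3 + 5 = 38.5
(Check: W+ + W- = 78 should equal n(n+1)/2 = 78.)
Step 4: Test statistic W = min(W+, W-) = 38.5.
Step 5: Ties in |d|, so use the tie-corrected normal approximation.
        E[W] = n(n+1)/4 = 12*13/4 = 39.
        Tie groups: |d|=5 (t=3), |d|=6 (t=2), |d|=7 (t=4); sum(t^3 - t) = 90.
        Var[W] = n(n+1)(2n+1)/24 - sum(t^3-t)/48 = 3900/24 - 90/48 = 160.625.
        z = (W - E[W]) / sqrt(Var[W]) = (38.5 - 39) / 12.6738 = -0.0395.
        Two-sided p = 2*Phi(z) = 0.968530.
Step 6: alpha = 0.05. fail to reject H0.

W+ = 39.5, W- = 38.5, W = min = 38.5, p = 0.968530, fail to reject H0.


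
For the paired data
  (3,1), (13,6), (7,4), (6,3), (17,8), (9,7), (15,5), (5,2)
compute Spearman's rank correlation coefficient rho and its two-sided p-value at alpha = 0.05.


Step 1: Rank x and y separately (midranks; no ties here).
rank(x): 3->1, 13->6, 7->4, 6->3, 17->8, 9->5, 15->7, 5->2
rank(y): 1->1, 6->6, 4->4, 3->3, 8->8, 7->7, 5->5, 2->2
Step 2: d_i = R_x(i) - R_y(i); compute d_i^2.
  (1-1)^2=0, (6-6)^2=0, (4-4)^2=0, (3-3)^2=0, (8-8)^2=0, (5-7)^2=4, (7-5)^2=4, (2-2)^2=0
sum(d^2) = 8.
Step 3: rho = 1 - 6*8 / (8*(8^2 - 1)) = 1 - 48/504 = 0.904762.
Step 4: Under H0, t = rho * sqrt((n-2)/(1-rho^2)) = 5.2034 ~ t(6).
Step 5: Two-sided p-value from the t-distribution with 6 df = 0.002008.
Step 6: alpha = 0.05. reject H0.

rho = 0.9048, p = 0.002008, reject H0 at alpha = 0.05.


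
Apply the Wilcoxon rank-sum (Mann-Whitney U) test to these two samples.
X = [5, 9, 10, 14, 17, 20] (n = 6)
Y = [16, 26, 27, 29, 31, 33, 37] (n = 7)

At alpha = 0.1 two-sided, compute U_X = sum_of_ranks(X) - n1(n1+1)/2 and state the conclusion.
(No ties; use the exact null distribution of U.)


Step 1: Combine and sort all 13 observations; assign midranks.
sorted (value, group): (5,X), (9,X), (10,X), (14,X), (16,Y), (17,X), (20,X), (26,Y), (27,Y), (29,Y), (31,Y), (33,Y), (37,Y)
ranks: 5->1, 9->2, 10->3, 14->4, 16->5, 17->6, 20->7, 26->8, 27->9, 29->10, 31->11, 33->12, 37->13
Step 2: Rank sum for X: R1 = 1 + 2 + 3 + 4 + 6 + 7 = 23.
Step 3: U_X = R1 - n1(n1+1)/2 = 23 - 6*7/2 = 23 - 21 = 2.
       U_Y = n1*n2 - U_X = 42 - 2 = 40.
Step 4: No ties, so the exact null distribution of U (based on enumerating the C(13,6) = 1716 equally likely rank assignments) gives the two-sided p-value.
Step 5: p-value = 0.004662; compare to alpha = 0.1. reject H0.

U_X = 2, p = 0.004662, reject H0 at alpha = 0.1.


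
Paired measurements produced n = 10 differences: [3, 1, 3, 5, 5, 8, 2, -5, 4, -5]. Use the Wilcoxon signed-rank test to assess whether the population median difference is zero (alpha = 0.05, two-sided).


Step 1: Drop any zero differences (none here) and take |d_i|.
|d| = [3, 1, 3, 5, 5, 8, 2, 5, 4, 5]
Step 2: Midrank |d_i| (ties get averaged ranks).
ranks: |3|->3.5, |1|->1, |3|->3.5, |5|->7.5, |5|->7.5, |8|->10, |2|->2, |5|->7.5, |4|->5, |5|->7.5
Step 3: Attach original signs; sum ranks with positive sign and with negative sign.
W+ = 3.5 + 1 + 3.5 + 7.5 + 7.5 + 10 + 2 + 5 = 40
W- = 7.5 + 7.5 = 15
(Check: W+ + W- = 55 should equal n(n+1)/2 = 55.)
Step 4: Test statistic W = min(W+, W-) = 15.
Step 5: Ties in |d|, so use the tie-corrected normal approximation.
        E[W] = n(n+1)/4 = 10*11/4 = 27.5.
        Tie groups: |d|=3 (t=2), |d|=5 (t=4); sum(t^3 - t) = 66.
        Var[W] = n(n+1)(2n+1)/24 - sum(t^3-t)/48 = 2310/24 - 66/48 = 94.875.
        z = (W - E[W]) / sqrt(Var[W]) = (15 - 27.5) / 9.7404 = -1.2833.
        Two-sided p = 2*Phi(z) = 0.199381.
Step 6: alpha = 0.05. fail to reject H0.

W+ = 40, W- = 15, W = min = 15, p = 0.199381, fail to reject H0.


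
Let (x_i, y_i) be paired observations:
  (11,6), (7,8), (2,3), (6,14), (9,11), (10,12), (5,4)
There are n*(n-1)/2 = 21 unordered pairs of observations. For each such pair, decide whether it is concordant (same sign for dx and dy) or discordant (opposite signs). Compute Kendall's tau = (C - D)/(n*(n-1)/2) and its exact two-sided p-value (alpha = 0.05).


Step 1: Enumerate the 21 unordered pairs (i,j) with i<j and classify each by sign(x_j-x_i) * sign(y_j-y_i).
  (1,2):dx=-4,dy=+2->D; (1,3):dx=-9,dy=-3->C; (1,4):dx=-5,dy=+8->D; (1,5):dx=-2,dy=+5->D
  (1,6):dx=-1,dy=+6->D; (1,7):dx=-6,dy=-2->C; (2,3):dx=-5,dy=-5->C; (2,4):dx=-1,dy=+6->D
  (2,5):dx=+2,dy=+3->C; (2,6):dx=+3,dy=+4->C; (2,7):dx=-2,dy=-4->C; (3,4):dx=+4,dy=+11->C
  (3,5):dx=+7,dy=+8->C; (3,6):dx=+8,dy=+9->C; (3,7):dx=+3,dy=+1->C; (4,5):dx=+3,dy=-3->D
  (4,6):dx=+4,dy=-2->D; (4,7):dx=-1,dy=-10->C; (5,6):dx=+1,dy=+1->C; (5,7):dx=-4,dy=-7->C
  (6,7):dx=-5,dy=-8->C
Step 2: C = 14, D = 7, total pairs = 21.
Step 3: tau = (C - D)/(n(n-1)/2) = (14 - 7)/21 = 0.333333.
Step 4: Exact two-sided p-value (enumerate n! = 5040 permutations of y under H0): p = 0.381349.
Step 5: alpha = 0.05. fail to reject H0.

tau_b = 0.3333 (C=14, D=7), p = 0.381349, fail to reject H0.


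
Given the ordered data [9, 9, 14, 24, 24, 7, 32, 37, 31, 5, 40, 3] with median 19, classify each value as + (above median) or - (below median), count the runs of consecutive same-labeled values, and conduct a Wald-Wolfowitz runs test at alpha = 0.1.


Step 1: Compute median = 19; label A = above, B = below.
Labels in order: BBBAABAAABAB  (n_A = 6, n_B = 6)
Step 2: Count runs R = 7.
Step 3: Under H0 (random ordering), E[R] = 2*n_A*n_B/(n_A+n_B) + 1 = 2*6*6/12 + 1 = 7.0000.
        Var[R] = 2*n_A*n_B*(2*n_A*n_B - n_A - n_B) / ((n_A+n_B)^2 * (n_A+n_B-1)) = 4320/1584 = 2.7273.
        SD[R] = 1.6514.
Step 4: R = E[R], so z = 0 with no continuity correction.
Step 5: Two-sided p-value via normal approximation = 2*(1 - Phi(|z|)) = 1.000000.
Step 6: alpha = 0.1. fail to reject H0.

R = 7, z = 0.0000, p = 1.000000, fail to reject H0.


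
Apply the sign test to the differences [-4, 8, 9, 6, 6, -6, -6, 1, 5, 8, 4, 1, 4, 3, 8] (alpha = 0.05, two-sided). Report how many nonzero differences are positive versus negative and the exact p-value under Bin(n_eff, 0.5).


Step 1: Discard zero differences. Original n = 15; n_eff = number of nonzero differences = 15.
Nonzero differences (with sign): -4, +8, +9, +6, +6, -6, -6, +1, +5, +8, +4, +1, +4, +3, +8
Step 2: Count signs: positive = 12, negative = 3.
Step 3: Under H0: P(positive) = 0.5, so the number of positives S ~ Bin(15, 0.5).
Step 4: Two-sided exact p-value = sum of Bin(15,0.5) probabilities at or below the observed probability = 0.035156.
Step 5: alpha = 0.05. reject H0.

n_eff = 15, pos = 12, neg = 3, p = 0.035156, reject H0.


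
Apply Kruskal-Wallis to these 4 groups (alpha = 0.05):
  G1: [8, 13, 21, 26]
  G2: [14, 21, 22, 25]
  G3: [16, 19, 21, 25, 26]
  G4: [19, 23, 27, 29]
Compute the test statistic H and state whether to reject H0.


Step 1: Combine all N = 17 observations and assign midranks.
sorted (value, group, rank): (8,G1,1), (13,G1,2), (14,G2,3), (16,G3,4), (19,G3,5.5), (19,G4,5.5), (21,G1,8), (21,G2,8), (21,G3,8), (22,G2,10), (23,G4,11), (25,G2,12.5), (25,G3,12.5), (26,G1,14.5), (26,G3,14.5), (27,G4,16), (29,G4,17)
Step 2: Sum ranks within each group.
R_1 = 25.5 (n_1 = 4)
R_2 = 33.5 (n_2 = 4)
R_3 = 44.5 (n_3 = 5)
R_4 = 49.5 (n_4 = 4)
Step 3: H = 12/(N(N+1)) * sum(R_i^2/n_i) - 3(N+1)
     = 12/(17*18) * (25.5^2/4 + 33.5^2/4 + 44.5^2/5 + 49.5^2/4) - 3*18
     = 0.039216 * 1451.74 - 54
     = 2.930882.
Step 4: Ties present; correction factor C = 1 - 42/(17^3 - 17) = 0.991422. Corrected H = 2.930882 / 0.991422 = 2.956242.
Step 5: Under H0, H ~ chi^2(3); p-value = 0.398421.
Step 6: alpha = 0.05. fail to reject H0.

H = 2.9562, df = 3, p = 0.398421, fail to reject H0.


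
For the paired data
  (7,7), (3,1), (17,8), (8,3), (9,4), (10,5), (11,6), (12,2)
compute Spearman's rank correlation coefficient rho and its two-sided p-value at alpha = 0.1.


Step 1: Rank x and y separately (midranks; no ties here).
rank(x): 7->2, 3->1, 17->8, 8->3, 9->4, 10->5, 11->6, 12->7
rank(y): 7->7, 1->1, 8->8, 3->3, 4->4, 5->5, 6->6, 2->2
Step 2: d_i = R_x(i) - R_y(i); compute d_i^2.
  (2-7)^2=25, (1-1)^2=0, (8-8)^2=0, (3-3)^2=0, (4-4)^2=0, (5-5)^2=0, (6-6)^2=0, (7-2)^2=25
sum(d^2) = 50.
Step 3: rho = 1 - 6*50 / (8*(8^2 - 1)) = 1 - 300/504 = 0.404762.
Step 4: Under H0, t = rho * sqrt((n-2)/(1-rho^2)) = 1.0842 ~ t(6).
Step 5: Two-sided p-value from the t-distribution with 6 df = 0.319889.
Step 6: alpha = 0.1. fail to reject H0.

rho = 0.4048, p = 0.319889, fail to reject H0 at alpha = 0.1.


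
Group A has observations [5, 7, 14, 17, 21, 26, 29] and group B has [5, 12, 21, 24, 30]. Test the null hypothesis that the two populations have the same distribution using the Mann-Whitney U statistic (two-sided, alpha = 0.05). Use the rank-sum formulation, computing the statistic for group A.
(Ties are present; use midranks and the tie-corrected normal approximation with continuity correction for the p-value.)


Step 1: Combine and sort all 12 observations; assign midranks.
sorted (value, group): (5,X), (5,Y), (7,X), (12,Y), (14,X), (17,X), (21,X), (21,Y), (24,Y), (26,X), (29,X), (30,Y)
ranks: 5->1.5, 5->1.5, 7->3, 12->4, 14->5, 17->6, 21->7.5, 21->7.5, 24->9, 26->10, 29->11, 30->12
Step 2: Rank sum for X: R1 = 1.5 + 3 + 5 + 6 + 7.5 + 10 + 11 = 44.
Step 3: U_X = R1 - n1(n1+1)/2 = 44 - 7*8/2 = 44 - 28 = 16.
       U_Y = n1*n2 - U_X = 35 - 16 = 19.
Step 4: Ties are present, so use the tie-corrected normal approximation (with continuity correction) for the p-value.
Step 5: p-value = 0.870542; compare to alpha = 0.05. fail to reject H0.

U_X = 16, p = 0.870542, fail to reject H0 at alpha = 0.05.


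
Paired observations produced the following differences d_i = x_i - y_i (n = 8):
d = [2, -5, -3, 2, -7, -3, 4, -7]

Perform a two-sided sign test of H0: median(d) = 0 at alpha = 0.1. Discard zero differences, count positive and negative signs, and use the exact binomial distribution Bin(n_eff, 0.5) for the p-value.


Step 1: Discard zero differences. Original n = 8; n_eff = number of nonzero differences = 8.
Nonzero differences (with sign): +2, -5, -3, +2, -7, -3, +4, -7
Step 2: Count signs: positive = 3, negative = 5.
Step 3: Under H0: P(positive) = 0.5, so the number of positives S ~ Bin(8, 0.5).
Step 4: Two-sided exact p-value = sum of Bin(8,0.5) probabilities at or below the observed probability = 0.726562.
Step 5: alpha = 0.1. fail to reject H0.

n_eff = 8, pos = 3, neg = 5, p = 0.726562, fail to reject H0.


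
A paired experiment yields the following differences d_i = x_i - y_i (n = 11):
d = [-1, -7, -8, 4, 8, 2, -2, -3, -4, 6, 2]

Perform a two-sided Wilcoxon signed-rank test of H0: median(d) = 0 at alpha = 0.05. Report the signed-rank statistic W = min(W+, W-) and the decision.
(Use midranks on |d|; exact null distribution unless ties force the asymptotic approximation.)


Step 1: Drop any zero differences (none here) and take |d_i|.
|d| = [1, 7, 8, 4, 8, 2, 2, 3, 4, 6, 2]
Step 2: Midrank |d_i| (ties get averaged ranks).
ranks: |1|->1, |7|->9, |8|->10.5, |4|->6.5, |8|->10.5, |2|->3, |2|->3, |3|->5, |4|->6.5, |6|->8, |2|->3
Step 3: Attach original signs; sum ranks with positive sign and with negative sign.
W+ = 6.5 + 10.5 + 3 + 8 + 3 = 31
W- = 1 + 9 + 10.5 + 3 + 5 + 6.5 = 35
(Check: W+ + W- = 66 should equal n(n+1)/2 = 66.)
Step 4: Test statistic W = min(W+, W-) = 31.
Step 5: Ties in |d|, so use the tie-corrected normal approximation.
        E[W] = n(n+1)/4 = 11*12/4 = 33.
        Tie groups: |d|=2 (t=3), |d|=4 (t=2), |d|=8 (t=2); sum(t^3 - t) = 36.
        Var[W] = n(n+1)(2n+1)/24 - sum(t^3-t)/48 = 3036/24 - 36/48 = 125.75.
        z = (W - E[W]) / sqrt(Var[W]) = (31 - 33) / 11.2138 = -0.1784.
        Two-sided p = 2*Phi(z) = 0.858447.
Step 6: alpha = 0.05. fail to reject H0.

W+ = 31, W- = 35, W = min = 31, p = 0.858447, fail to reject H0.


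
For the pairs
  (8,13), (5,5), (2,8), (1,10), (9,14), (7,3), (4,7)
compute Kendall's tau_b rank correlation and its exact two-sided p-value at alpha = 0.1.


Step 1: Enumerate the 21 unordered pairs (i,j) with i<j and classify each by sign(x_j-x_i) * sign(y_j-y_i).
  (1,2):dx=-3,dy=-8->C; (1,3):dx=-6,dy=-5->C; (1,4):dx=-7,dy=-3->C; (1,5):dx=+1,dy=+1->C
  (1,6):dx=-1,dy=-10->C; (1,7):dx=-4,dy=-6->C; (2,3):dx=-3,dy=+3->D; (2,4):dx=-4,dy=+5->D
  (2,5):dx=+4,dy=+9->C; (2,6):dx=+2,dy=-2->D; (2,7):dx=-1,dy=+2->D; (3,4):dx=-1,dy=+2->D
  (3,5):dx=+7,dy=+6->C; (3,6):dx=+5,dy=-5->D; (3,7):dx=+2,dy=-1->D; (4,5):dx=+8,dy=+4->C
  (4,6):dx=+6,dy=-7->D; (4,7):dx=+3,dy=-3->D; (5,6):dx=-2,dy=-11->C; (5,7):dx=-5,dy=-7->C
  (6,7):dx=-3,dy=+4->D
Step 2: C = 11, D = 10, total pairs = 21.
Step 3: tau = (C - D)/(n(n-1)/2) = (11 - 10)/21 = 0.047619.
Step 4: Exact two-sided p-value (enumerate n! = 5040 permutations of y under H0): p = 1.000000.
Step 5: alpha = 0.1. fail to reject H0.

tau_b = 0.0476 (C=11, D=10), p = 1.000000, fail to reject H0.


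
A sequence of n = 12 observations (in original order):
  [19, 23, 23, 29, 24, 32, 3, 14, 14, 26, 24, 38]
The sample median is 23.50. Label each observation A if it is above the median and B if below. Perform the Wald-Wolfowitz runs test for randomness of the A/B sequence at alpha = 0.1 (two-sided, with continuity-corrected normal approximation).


Step 1: Compute median = 23.50; label A = above, B = below.
Labels in order: BBBAAABBBAAA  (n_A = 6, n_B = 6)
Step 2: Count runs R = 4.
Step 3: Under H0 (random ordering), E[R] = 2*n_A*n_B/(n_A+n_B) + 1 = 2*6*6/12 + 1 = 7.0000.
        Var[R] = 2*n_A*n_B*(2*n_A*n_B - n_A - n_B) / ((n_A+n_B)^2 * (n_A+n_B-1)) = 4320/1584 = 2.7273.
        SD[R] = 1.6514.
Step 4: Continuity-corrected z = (R + 0.5 - E[R]) / SD[R] = (4 + 0.5 - 7.0000) / 1.6514 = -1.5138.
Step 5: Two-sided p-value via normal approximation = 2*(1 - Phi(|z|)) = 0.130070.
Step 6: alpha = 0.1. fail to reject H0.

R = 4, z = -1.5138, p = 0.130070, fail to reject H0.


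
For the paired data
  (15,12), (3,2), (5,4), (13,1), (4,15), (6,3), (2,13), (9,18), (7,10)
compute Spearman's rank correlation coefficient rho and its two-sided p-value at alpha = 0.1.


Step 1: Rank x and y separately (midranks; no ties here).
rank(x): 15->9, 3->2, 5->4, 13->8, 4->3, 6->5, 2->1, 9->7, 7->6
rank(y): 12->6, 2->2, 4->4, 1->1, 15->8, 3->3, 13->7, 18->9, 10->5
Step 2: d_i = R_x(i) - R_y(i); compute d_i^2.
  (9-6)^2=9, (2-2)^2=0, (4-4)^2=0, (8-1)^2=49, (3-8)^2=25, (5-3)^2=4, (1-7)^2=36, (7-9)^2=4, (6-5)^2=1
sum(d^2) = 128.
Step 3: rho = 1 - 6*128 / (9*(9^2 - 1)) = 1 - 768/720 = -0.066667.
Step 4: Under H0, t = rho * sqrt((n-2)/(1-rho^2)) = -0.1768 ~ t(7).
Step 5: Two-sided p-value from the t-distribution with 7 df = 0.864690.
Step 6: alpha = 0.1. fail to reject H0.

rho = -0.0667, p = 0.864690, fail to reject H0 at alpha = 0.1.


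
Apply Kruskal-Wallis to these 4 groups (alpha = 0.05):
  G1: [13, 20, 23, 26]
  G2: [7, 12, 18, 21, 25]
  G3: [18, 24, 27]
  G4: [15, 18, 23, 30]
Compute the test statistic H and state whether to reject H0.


Step 1: Combine all N = 16 observations and assign midranks.
sorted (value, group, rank): (7,G2,1), (12,G2,2), (13,G1,3), (15,G4,4), (18,G2,6), (18,G3,6), (18,G4,6), (20,G1,8), (21,G2,9), (23,G1,10.5), (23,G4,10.5), (24,G3,12), (25,G2,13), (26,G1,14), (27,G3,15), (30,G4,16)
Step 2: Sum ranks within each group.
R_1 = 35.5 (n_1 = 4)
R_2 = 31 (n_2 = 5)
R_3 = 33 (n_3 = 3)
R_4 = 36.5 (n_4 = 4)
Step 3: H = 12/(N(N+1)) * sum(R_i^2/n_i) - 3(N+1)
     = 12/(16*17) * (35.5^2/4 + 31^2/5 + 33^2/3 + 36.5^2/4) - 3*17
     = 0.044118 * 1203.33 - 51
     = 2.087868.
Step 4: Ties present; correction factor C = 1 - 30/(16^3 - 16) = 0.992647. Corrected H = 2.087868 / 0.992647 = 2.103333.
Step 5: Under H0, H ~ chi^2(3); p-value = 0.551239.
Step 6: alpha = 0.05. fail to reject H0.

H = 2.1033, df = 3, p = 0.551239, fail to reject H0.


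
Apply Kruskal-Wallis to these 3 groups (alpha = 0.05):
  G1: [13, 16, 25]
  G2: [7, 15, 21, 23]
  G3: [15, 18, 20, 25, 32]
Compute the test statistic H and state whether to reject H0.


Step 1: Combine all N = 12 observations and assign midranks.
sorted (value, group, rank): (7,G2,1), (13,G1,2), (15,G2,3.5), (15,G3,3.5), (16,G1,5), (18,G3,6), (20,G3,7), (21,G2,8), (23,G2,9), (25,G1,10.5), (25,G3,10.5), (32,G3,12)
Step 2: Sum ranks within each group.
R_1 = 17.5 (n_1 = 3)
R_2 = 21.5 (n_2 = 4)
R_3 = 39 (n_3 = 5)
Step 3: H = 12/(N(N+1)) * sum(R_i^2/n_i) - 3(N+1)
     = 12/(12*13) * (17.5^2/3 + 21.5^2/4 + 39^2/5) - 3*13
     = 0.076923 * 521.846 - 39
     = 1.141987.
Step 4: Ties present; correction factor C = 1 - 12/(12^3 - 12) = 0.993007. Corrected H = 1.141987 / 0.993007 = 1.150029.
Step 5: Under H0, H ~ chi^2(2); p-value = 0.562697.
Step 6: alpha = 0.05. fail to reject H0.

H = 1.1500, df = 2, p = 0.562697, fail to reject H0.


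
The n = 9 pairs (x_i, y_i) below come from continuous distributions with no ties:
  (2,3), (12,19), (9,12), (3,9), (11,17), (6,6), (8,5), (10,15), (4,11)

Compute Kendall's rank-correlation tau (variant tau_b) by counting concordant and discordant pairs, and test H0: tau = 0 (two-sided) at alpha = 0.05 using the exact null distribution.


Step 1: Enumerate the 36 unordered pairs (i,j) with i<j and classify each by sign(x_j-x_i) * sign(y_j-y_i).
  (1,2):dx=+10,dy=+16->C; (1,3):dx=+7,dy=+9->C; (1,4):dx=+1,dy=+6->C; (1,5):dx=+9,dy=+14->C
  (1,6):dx=+4,dy=+3->C; (1,7):dx=+6,dy=+2->C; (1,8):dx=+8,dy=+12->C; (1,9):dx=+2,dy=+8->C
  (2,3):dx=-3,dy=-7->C; (2,4):dx=-9,dy=-10->C; (2,5):dx=-1,dy=-2->C; (2,6):dx=-6,dy=-13->C
  (2,7):dx=-4,dy=-14->C; (2,8):dx=-2,dy=-4->C; (2,9):dx=-8,dy=-8->C; (3,4):dx=-6,dy=-3->C
  (3,5):dx=+2,dy=+5->C; (3,6):dx=-3,dy=-6->C; (3,7):dx=-1,dy=-7->C; (3,8):dx=+1,dy=+3->C
  (3,9):dx=-5,dy=-1->C; (4,5):dx=+8,dy=+8->C; (4,6):dx=+3,dy=-3->D; (4,7):dx=+5,dy=-4->D
  (4,8):dx=+7,dy=+6->C; (4,9):dx=+1,dy=+2->C; (5,6):dx=-5,dy=-11->C; (5,7):dx=-3,dy=-12->C
  (5,8):dx=-1,dy=-2->C; (5,9):dx=-7,dy=-6->C; (6,7):dx=+2,dy=-1->D; (6,8):dx=+4,dy=+9->C
  (6,9):dx=-2,dy=+5->D; (7,8):dx=+2,dy=+10->C; (7,9):dx=-4,dy=+6->D; (8,9):dx=-6,dy=-4->C
Step 2: C = 31, D = 5, total pairs = 36.
Step 3: tau = (C - D)/(n(n-1)/2) = (31 - 5)/36 = 0.722222.
Step 4: Exact two-sided p-value (enumerate n! = 362880 permutations of y under H0): p = 0.005886.
Step 5: alpha = 0.05. reject H0.

tau_b = 0.7222 (C=31, D=5), p = 0.005886, reject H0.


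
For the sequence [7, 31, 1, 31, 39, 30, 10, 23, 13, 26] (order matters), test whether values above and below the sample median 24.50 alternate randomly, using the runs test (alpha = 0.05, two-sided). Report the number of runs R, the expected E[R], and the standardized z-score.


Step 1: Compute median = 24.50; label A = above, B = below.
Labels in order: BABAAABBBA  (n_A = 5, n_B = 5)
Step 2: Count runs R = 6.
Step 3: Under H0 (random ordering), E[R] = 2*n_A*n_B/(n_A+n_B) + 1 = 2*5*5/10 + 1 = 6.0000.
        Var[R] = 2*n_A*n_B*(2*n_A*n_B - n_A - n_B) / ((n_A+n_B)^2 * (n_A+n_B-1)) = 2000/900 = 2.2222.
        SD[R] = 1.4907.
Step 4: R = E[R], so z = 0 with no continuity correction.
Step 5: Two-sided p-value via normal approximation = 2*(1 - Phi(|z|)) = 1.000000.
Step 6: alpha = 0.05. fail to reject H0.

R = 6, z = 0.0000, p = 1.000000, fail to reject H0.


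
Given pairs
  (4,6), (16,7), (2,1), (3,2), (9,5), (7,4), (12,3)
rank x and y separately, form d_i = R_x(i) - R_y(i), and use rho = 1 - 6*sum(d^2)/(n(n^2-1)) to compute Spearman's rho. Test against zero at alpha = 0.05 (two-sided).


Step 1: Rank x and y separately (midranks; no ties here).
rank(x): 4->3, 16->7, 2->1, 3->2, 9->5, 7->4, 12->6
rank(y): 6->6, 7->7, 1->1, 2->2, 5->5, 4->4, 3->3
Step 2: d_i = R_x(i) - R_y(i); compute d_i^2.
  (3-6)^2=9, (7-7)^2=0, (1-1)^2=0, (2-2)^2=0, (5-5)^2=0, (4-4)^2=0, (6-3)^2=9
sum(d^2) = 18.
Step 3: rho = 1 - 6*18 / (7*(7^2 - 1)) = 1 - 108/336 = 0.678571.
Step 4: Under H0, t = rho * sqrt((n-2)/(1-rho^2)) = 2.0657 ~ t(5).
Step 5: Two-sided p-value from the t-distribution with 5 df = 0.093750.
Step 6: alpha = 0.05. fail to reject H0.

rho = 0.6786, p = 0.093750, fail to reject H0 at alpha = 0.05.


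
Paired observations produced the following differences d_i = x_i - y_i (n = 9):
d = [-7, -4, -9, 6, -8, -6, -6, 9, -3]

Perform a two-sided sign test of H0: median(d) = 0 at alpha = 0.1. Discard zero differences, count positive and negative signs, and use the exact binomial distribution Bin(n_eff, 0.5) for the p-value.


Step 1: Discard zero differences. Original n = 9; n_eff = number of nonzero differences = 9.
Nonzero differences (with sign): -7, -4, -9, +6, -8, -6, -6, +9, -3
Step 2: Count signs: positive = 2, negative = 7.
Step 3: Under H0: P(positive) = 0.5, so the number of positives S ~ Bin(9, 0.5).
Step 4: Two-sided exact p-value = sum of Bin(9,0.5) probabilities at or below the observed probability = 0.179688.
Step 5: alpha = 0.1. fail to reject H0.

n_eff = 9, pos = 2, neg = 7, p = 0.179688, fail to reject H0.


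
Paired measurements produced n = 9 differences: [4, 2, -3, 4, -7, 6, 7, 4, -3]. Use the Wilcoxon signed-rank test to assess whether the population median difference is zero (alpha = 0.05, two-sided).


Step 1: Drop any zero differences (none here) and take |d_i|.
|d| = [4, 2, 3, 4, 7, 6, 7, 4, 3]
Step 2: Midrank |d_i| (ties get averaged ranks).
ranks: |4|->5, |2|->1, |3|->2.5, |4|->5, |7|->8.5, |6|->7, |7|->8.5, |4|->5, |3|->2.5
Step 3: Attach original signs; sum ranks with positive sign and with negative sign.
W+ = 5 + 1 + 5 + 7 + 8.5 + 5 = 31.5
W- = 2.5 + 8.5 + 2.5 = 13.5
(Check: W+ + W- = 45 should equal n(n+1)/2 = 45.)
Step 4: Test statistic W = min(W+, W-) = 13.5.
Step 5: Ties in |d|, so use the tie-corrected normal approximation.
        E[W] = n(n+1)/4 = 9*10/4 = 22.5.
        Tie groups: |d|=3 (t=2), |d|=4 (t=3), |d|=7 (t=2); sum(t^3 - t) = 36.
        Var[W] = n(n+1)(2n+1)/24 - sum(t^3-t)/48 = 1710/24 - 36/48 = 70.5.
        z = (W - E[W]) / sqrt(Var[W]) = (13.5 - 22.5) / 8.3964 = -1.0719.
        Two-sided p = 2*Phi(z) = 0.283772.
Step 6: alpha = 0.05. fail to reject H0.

W+ = 31.5, W- = 13.5, W = min = 13.5, p = 0.283772, fail to reject H0.


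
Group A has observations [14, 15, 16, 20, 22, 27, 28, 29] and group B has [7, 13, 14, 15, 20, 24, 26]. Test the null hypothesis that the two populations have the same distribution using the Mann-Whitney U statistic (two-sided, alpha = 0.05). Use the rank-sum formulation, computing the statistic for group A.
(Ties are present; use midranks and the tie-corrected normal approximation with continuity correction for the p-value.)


Step 1: Combine and sort all 15 observations; assign midranks.
sorted (value, group): (7,Y), (13,Y), (14,X), (14,Y), (15,X), (15,Y), (16,X), (20,X), (20,Y), (22,X), (24,Y), (26,Y), (27,X), (28,X), (29,X)
ranks: 7->1, 13->2, 14->3.5, 14->3.5, 15->5.5, 15->5.5, 16->7, 20->8.5, 20->8.5, 22->10, 24->11, 26->12, 27->13, 28->14, 29->15
Step 2: Rank sum for X: R1 = 3.5 + 5.5 + 7 + 8.5 + 10 + 13 + 14 + 15 = 76.5.
Step 3: U_X = R1 - n1(n1+1)/2 = 76.5 - 8*9/2 = 76.5 - 36 = 40.5.
       U_Y = n1*n2 - U_X = 56 - 40.5 = 15.5.
Step 4: Ties are present, so use the tie-corrected normal approximation (with continuity correction) for the p-value.
Step 5: p-value = 0.163782; compare to alpha = 0.05. fail to reject H0.

U_X = 40.5, p = 0.163782, fail to reject H0 at alpha = 0.05.


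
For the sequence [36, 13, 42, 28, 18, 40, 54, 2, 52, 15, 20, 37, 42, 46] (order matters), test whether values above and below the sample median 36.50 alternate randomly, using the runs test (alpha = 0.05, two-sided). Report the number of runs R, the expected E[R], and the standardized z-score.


Step 1: Compute median = 36.50; label A = above, B = below.
Labels in order: BBABBAABABBAAA  (n_A = 7, n_B = 7)
Step 2: Count runs R = 8.
Step 3: Under H0 (random ordering), E[R] = 2*n_A*n_B/(n_A+n_B) + 1 = 2*7*7/14 + 1 = 8.0000.
        Var[R] = 2*n_A*n_B*(2*n_A*n_B - n_A - n_B) / ((n_A+n_B)^2 * (n_A+n_B-1)) = 8232/2548 = 3.2308.
        SD[R] = 1.7974.
Step 4: R = E[R], so z = 0 with no continuity correction.
Step 5: Two-sided p-value via normal approximation = 2*(1 - Phi(|z|)) = 1.000000.
Step 6: alpha = 0.05. fail to reject H0.

R = 8, z = 0.0000, p = 1.000000, fail to reject H0.


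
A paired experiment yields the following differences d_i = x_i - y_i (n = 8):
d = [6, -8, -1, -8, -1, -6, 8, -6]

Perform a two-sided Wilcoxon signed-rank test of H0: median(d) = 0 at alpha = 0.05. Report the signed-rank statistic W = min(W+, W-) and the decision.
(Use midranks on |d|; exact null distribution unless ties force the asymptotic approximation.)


Step 1: Drop any zero differences (none here) and take |d_i|.
|d| = [6, 8, 1, 8, 1, 6, 8, 6]
Step 2: Midrank |d_i| (ties get averaged ranks).
ranks: |6|->4, |8|->7, |1|->1.5, |8|->7, |1|->1.5, |6|->4, |8|->7, |6|->4
Step 3: Attach original signs; sum ranks with positive sign and with negative sign.
W+ = 4 + 7 = 11
W- = 7 + 1.5 + 7 + 1.5 + 4 + 4 = 25
(Check: W+ + W- = 36 should equal n(n+1)/2 = 36.)
Step 4: Test statistic W = min(W+, W-) = 11.
Step 5: Ties in |d|, so use the tie-corrected normal approximation.
        E[W] = n(n+1)/4 = 8*9/4 = 18.
        Tie groups: |d|=1 (t=2), |d|=6 (t=3), |d|=8 (t=3); sum(t^3 - t) = 54.
        Var[W] = n(n+1)(2n+1)/24 - sum(t^3-t)/48 = 1224/24 - 54/48 = 49.875.
        z = (W - E[W]) / sqrt(Var[W]) = (11 - 18) / 7.0622 = -0.9912.
        Two-sided p = 2*Phi(z) = 0.321593.
Step 6: alpha = 0.05. fail to reject H0.

W+ = 11, W- = 25, W = min = 11, p = 0.321593, fail to reject H0.


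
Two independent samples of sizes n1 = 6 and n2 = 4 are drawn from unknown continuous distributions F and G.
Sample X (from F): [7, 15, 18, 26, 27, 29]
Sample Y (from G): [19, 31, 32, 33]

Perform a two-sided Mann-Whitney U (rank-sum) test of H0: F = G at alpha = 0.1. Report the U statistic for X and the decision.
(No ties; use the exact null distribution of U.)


Step 1: Combine and sort all 10 observations; assign midranks.
sorted (value, group): (7,X), (15,X), (18,X), (19,Y), (26,X), (27,X), (29,X), (31,Y), (32,Y), (33,Y)
ranks: 7->1, 15->2, 18->3, 19->4, 26->5, 27->6, 29->7, 31->8, 32->9, 33->10
Step 2: Rank sum for X: R1 = 1 + 2 + 3 + 5 + 6 + 7 = 24.
Step 3: U_X = R1 - n1(n1+1)/2 = 24 - 6*7/2 = 24 - 21 = 3.
       U_Y = n1*n2 - U_X = 24 - 3 = 21.
Step 4: No ties, so the exact null distribution of U (based on enumerating the C(10,6) = 210 equally likely rank assignments) gives the two-sided p-value.
Step 5: p-value = 0.066667; compare to alpha = 0.1. reject H0.

U_X = 3, p = 0.066667, reject H0 at alpha = 0.1.


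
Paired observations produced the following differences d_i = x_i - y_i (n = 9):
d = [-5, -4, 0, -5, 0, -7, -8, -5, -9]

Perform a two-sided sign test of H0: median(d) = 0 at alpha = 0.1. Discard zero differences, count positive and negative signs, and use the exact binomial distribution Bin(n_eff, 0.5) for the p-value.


Step 1: Discard zero differences. Original n = 9; n_eff = number of nonzero differences = 7.
Nonzero differences (with sign): -5, -4, -5, -7, -8, -5, -9
Step 2: Count signs: positive = 0, negative = 7.
Step 3: Under H0: P(positive) = 0.5, so the number of positives S ~ Bin(7, 0.5).
Step 4: Two-sided exact p-value = sum of Bin(7,0.5) probabilities at or below the observed probability = 0.015625.
Step 5: alpha = 0.1. reject H0.

n_eff = 7, pos = 0, neg = 7, p = 0.015625, reject H0.


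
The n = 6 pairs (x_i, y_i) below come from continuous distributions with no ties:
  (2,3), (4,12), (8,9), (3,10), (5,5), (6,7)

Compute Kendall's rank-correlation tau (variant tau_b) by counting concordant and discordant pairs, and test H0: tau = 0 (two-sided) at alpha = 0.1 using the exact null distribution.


Step 1: Enumerate the 15 unordered pairs (i,j) with i<j and classify each by sign(x_j-x_i) * sign(y_j-y_i).
  (1,2):dx=+2,dy=+9->C; (1,3):dx=+6,dy=+6->C; (1,4):dx=+1,dy=+7->C; (1,5):dx=+3,dy=+2->C
  (1,6):dx=+4,dy=+4->C; (2,3):dx=+4,dy=-3->D; (2,4):dx=-1,dy=-2->C; (2,5):dx=+1,dy=-7->D
  (2,6):dx=+2,dy=-5->D; (3,4):dx=-5,dy=+1->D; (3,5):dx=-3,dy=-4->C; (3,6):dx=-2,dy=-2->C
  (4,5):dx=+2,dy=-5->D; (4,6):dx=+3,dy=-3->D; (5,6):dx=+1,dy=+2->C
Step 2: C = 9, D = 6, total pairs = 15.
Step 3: tau = (C - D)/(n(n-1)/2) = (9 - 6)/15 = 0.200000.
Step 4: Exact two-sided p-value (enumerate n! = 720 permutations of y under H0): p = 0.719444.
Step 5: alpha = 0.1. fail to reject H0.

tau_b = 0.2000 (C=9, D=6), p = 0.719444, fail to reject H0.


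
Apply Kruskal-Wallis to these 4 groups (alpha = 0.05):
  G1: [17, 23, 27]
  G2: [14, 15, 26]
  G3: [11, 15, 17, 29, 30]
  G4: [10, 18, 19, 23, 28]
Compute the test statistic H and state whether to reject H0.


Step 1: Combine all N = 16 observations and assign midranks.
sorted (value, group, rank): (10,G4,1), (11,G3,2), (14,G2,3), (15,G2,4.5), (15,G3,4.5), (17,G1,6.5), (17,G3,6.5), (18,G4,8), (19,G4,9), (23,G1,10.5), (23,G4,10.5), (26,G2,12), (27,G1,13), (28,G4,14), (29,G3,15), (30,G3,16)
Step 2: Sum ranks within each group.
R_1 = 30 (n_1 = 3)
R_2 = 19.5 (n_2 = 3)
R_3 = 44 (n_3 = 5)
R_4 = 42.5 (n_4 = 5)
Step 3: H = 12/(N(N+1)) * sum(R_i^2/n_i) - 3(N+1)
     = 12/(16*17) * (30^2/3 + 19.5^2/3 + 44^2/5 + 42.5^2/5) - 3*17
     = 0.044118 * 1175.2 - 51
     = 0.847059.
Step 4: Ties present; correction factor C = 1 - 18/(16^3 - 16) = 0.995588. Corrected H = 0.847059 / 0.995588 = 0.850812.
Step 5: Under H0, H ~ chi^2(3); p-value = 0.837279.
Step 6: alpha = 0.05. fail to reject H0.

H = 0.8508, df = 3, p = 0.837279, fail to reject H0.
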